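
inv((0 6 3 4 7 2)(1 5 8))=(0 2 7 4 3 6)(1 8 5)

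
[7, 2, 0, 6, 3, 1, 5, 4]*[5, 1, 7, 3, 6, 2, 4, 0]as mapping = [0→0, 1→7, 2→5, 3→4, 4→3, 5→1, 6→2, 7→6]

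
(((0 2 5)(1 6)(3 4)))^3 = (1 6)(3 4)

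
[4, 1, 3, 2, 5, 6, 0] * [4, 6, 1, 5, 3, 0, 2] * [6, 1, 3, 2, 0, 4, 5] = [2, 5, 4, 1, 6, 3, 0]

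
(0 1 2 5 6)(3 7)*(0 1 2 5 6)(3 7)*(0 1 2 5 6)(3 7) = (0 5 1 6 2)(3 7)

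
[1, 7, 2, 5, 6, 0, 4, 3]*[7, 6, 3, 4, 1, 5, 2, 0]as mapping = [0→6, 1→0, 2→3, 3→5, 4→2, 5→7, 6→1, 7→4]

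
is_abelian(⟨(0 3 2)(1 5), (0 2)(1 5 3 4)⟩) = no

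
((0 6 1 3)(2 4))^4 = ()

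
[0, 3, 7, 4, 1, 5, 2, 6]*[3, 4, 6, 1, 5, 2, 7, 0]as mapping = [0→3, 1→1, 2→0, 3→5, 4→4, 5→2, 6→6, 7→7]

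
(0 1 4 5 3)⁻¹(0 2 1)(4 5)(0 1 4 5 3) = (1 2 4)(3 5)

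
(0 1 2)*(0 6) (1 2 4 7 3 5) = (0 2 6) (1 4 7 3 5) 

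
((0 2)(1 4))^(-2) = ()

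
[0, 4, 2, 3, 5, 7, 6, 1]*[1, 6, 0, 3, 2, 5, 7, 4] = [1, 2, 0, 3, 5, 4, 7, 6]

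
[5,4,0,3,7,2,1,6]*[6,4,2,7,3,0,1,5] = [0,3,6,7,5,2,4,1]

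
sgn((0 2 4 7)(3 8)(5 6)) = -1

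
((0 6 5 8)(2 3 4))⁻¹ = (0 8 5 6)(2 4 3)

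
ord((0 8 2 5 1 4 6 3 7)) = 9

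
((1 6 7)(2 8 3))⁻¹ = (1 7 6)(2 3 8)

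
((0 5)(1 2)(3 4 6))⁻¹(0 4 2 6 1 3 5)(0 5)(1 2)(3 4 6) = (0 5 6 1 3 2 4)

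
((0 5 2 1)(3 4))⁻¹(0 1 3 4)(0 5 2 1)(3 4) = (0 4 3 5)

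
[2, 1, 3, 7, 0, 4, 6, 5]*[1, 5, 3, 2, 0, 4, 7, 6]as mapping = [0→3, 1→5, 2→2, 3→6, 4→1, 5→0, 6→7, 7→4]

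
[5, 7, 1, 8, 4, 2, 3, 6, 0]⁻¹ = [8, 2, 5, 6, 4, 0, 7, 1, 3]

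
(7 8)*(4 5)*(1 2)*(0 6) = (0 6)(1 2)(4 5)(7 8)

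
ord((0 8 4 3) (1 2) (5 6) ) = 4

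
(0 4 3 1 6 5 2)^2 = (0 3 6 2 4 1 5)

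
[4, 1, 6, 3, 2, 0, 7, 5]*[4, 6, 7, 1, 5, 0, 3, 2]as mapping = [0→5, 1→6, 2→3, 3→1, 4→7, 5→4, 6→2, 7→0]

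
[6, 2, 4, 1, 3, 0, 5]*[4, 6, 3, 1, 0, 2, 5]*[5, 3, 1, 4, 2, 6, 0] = [6, 4, 5, 0, 3, 2, 1] 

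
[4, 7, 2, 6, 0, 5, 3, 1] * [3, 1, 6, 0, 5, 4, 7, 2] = [5, 2, 6, 7, 3, 4, 0, 1]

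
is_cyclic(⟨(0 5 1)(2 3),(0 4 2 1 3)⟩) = no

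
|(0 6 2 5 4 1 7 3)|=8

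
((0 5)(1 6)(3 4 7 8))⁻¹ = (0 5)(1 6)(3 8 7 4)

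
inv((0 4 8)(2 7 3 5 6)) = (0 8 4)(2 6 5 3 7)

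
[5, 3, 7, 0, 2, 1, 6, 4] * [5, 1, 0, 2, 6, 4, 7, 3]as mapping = [0→4, 1→2, 2→3, 3→5, 4→0, 5→1, 6→7, 7→6]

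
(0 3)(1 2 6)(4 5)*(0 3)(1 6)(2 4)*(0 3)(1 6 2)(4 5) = (0 3)(1 5)(2 6)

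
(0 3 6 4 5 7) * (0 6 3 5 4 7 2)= (0 5 2)(6 7)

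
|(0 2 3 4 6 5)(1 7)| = 6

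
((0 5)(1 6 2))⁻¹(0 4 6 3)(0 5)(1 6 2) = (2 3 5 4)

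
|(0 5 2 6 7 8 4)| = 7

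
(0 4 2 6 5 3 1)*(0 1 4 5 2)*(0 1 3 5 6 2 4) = (0 6 4 1 3)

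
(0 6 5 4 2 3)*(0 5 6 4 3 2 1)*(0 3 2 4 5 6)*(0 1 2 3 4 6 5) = (1 4 2 6)(3 5)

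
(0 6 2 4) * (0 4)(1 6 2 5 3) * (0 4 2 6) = (0 6 5 3 1)(2 4)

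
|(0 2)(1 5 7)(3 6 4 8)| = 12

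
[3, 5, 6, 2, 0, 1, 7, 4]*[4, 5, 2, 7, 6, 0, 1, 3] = [7, 0, 1, 2, 4, 5, 3, 6]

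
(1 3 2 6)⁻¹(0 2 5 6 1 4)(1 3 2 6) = (0 6 5 1 3 4)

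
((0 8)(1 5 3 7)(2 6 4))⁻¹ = (0 8)(1 7 3 5)(2 4 6)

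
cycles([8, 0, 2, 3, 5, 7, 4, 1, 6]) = (0 8 6 4 5 7 1)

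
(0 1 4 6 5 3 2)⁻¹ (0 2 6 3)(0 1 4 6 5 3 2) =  (0 5 2 1)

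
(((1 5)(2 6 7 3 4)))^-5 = (1 5)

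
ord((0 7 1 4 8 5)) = 6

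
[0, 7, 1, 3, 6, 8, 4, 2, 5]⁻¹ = [0, 2, 7, 3, 6, 8, 4, 1, 5]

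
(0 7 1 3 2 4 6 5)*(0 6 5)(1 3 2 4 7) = (0 1 2 7 3 4 5 6)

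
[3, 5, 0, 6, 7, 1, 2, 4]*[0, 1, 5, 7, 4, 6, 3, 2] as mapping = [0→7, 1→6, 2→0, 3→3, 4→2, 5→1, 6→5, 7→4] 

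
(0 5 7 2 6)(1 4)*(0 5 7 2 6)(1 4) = (0 7 6 5 2)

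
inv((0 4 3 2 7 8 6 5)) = (0 5 6 8 7 2 3 4)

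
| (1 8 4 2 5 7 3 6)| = 8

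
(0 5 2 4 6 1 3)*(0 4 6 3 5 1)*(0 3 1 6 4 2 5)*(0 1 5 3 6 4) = (0 4 5 3 2)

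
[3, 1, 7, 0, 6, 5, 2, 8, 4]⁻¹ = [3, 1, 6, 0, 8, 5, 4, 2, 7]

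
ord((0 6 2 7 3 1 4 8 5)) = 9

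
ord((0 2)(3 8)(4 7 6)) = 6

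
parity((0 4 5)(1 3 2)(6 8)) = odd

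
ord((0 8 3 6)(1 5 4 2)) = 4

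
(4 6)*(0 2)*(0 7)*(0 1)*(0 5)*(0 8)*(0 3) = (0 2 7 1 5 8 3)(4 6)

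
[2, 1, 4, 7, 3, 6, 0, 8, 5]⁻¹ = [6, 1, 0, 4, 2, 8, 5, 3, 7]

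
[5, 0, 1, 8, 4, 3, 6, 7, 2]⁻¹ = [1, 2, 8, 5, 4, 0, 6, 7, 3]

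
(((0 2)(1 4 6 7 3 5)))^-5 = (0 2)(1 4 6 7 3 5)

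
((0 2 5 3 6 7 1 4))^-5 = (0 3 1 2 6 4 5 7)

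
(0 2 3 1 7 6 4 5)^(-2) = (0 4 7 3)(1 2 5 6)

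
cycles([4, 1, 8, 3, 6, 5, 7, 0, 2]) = (0 4 6 7)(2 8)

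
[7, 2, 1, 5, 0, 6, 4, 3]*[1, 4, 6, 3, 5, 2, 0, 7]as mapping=[0→7, 1→6, 2→4, 3→2, 4→1, 5→0, 6→5, 7→3]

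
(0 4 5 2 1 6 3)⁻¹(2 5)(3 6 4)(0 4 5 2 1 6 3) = (0 3 5)(1 2)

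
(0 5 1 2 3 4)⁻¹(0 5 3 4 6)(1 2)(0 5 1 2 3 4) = (0 6 5 1 4)(2 3)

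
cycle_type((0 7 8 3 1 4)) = 6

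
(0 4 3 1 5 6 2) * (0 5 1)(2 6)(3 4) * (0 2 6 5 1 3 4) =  (0 4)(1 3 2)(5 6)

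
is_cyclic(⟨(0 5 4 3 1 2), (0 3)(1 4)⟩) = no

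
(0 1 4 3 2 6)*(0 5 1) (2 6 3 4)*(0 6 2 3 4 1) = (0 6 5) (1 3 2 4) 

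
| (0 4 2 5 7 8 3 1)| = 8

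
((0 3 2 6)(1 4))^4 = ()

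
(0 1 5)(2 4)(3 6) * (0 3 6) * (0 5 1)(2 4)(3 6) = (3 5 6)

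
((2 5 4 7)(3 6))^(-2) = (2 4)(5 7)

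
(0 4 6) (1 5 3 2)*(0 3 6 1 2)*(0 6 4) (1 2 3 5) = (2 3 6 5 4) 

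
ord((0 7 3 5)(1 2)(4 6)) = 4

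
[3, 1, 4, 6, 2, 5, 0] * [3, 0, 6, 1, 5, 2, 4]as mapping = [0→1, 1→0, 2→5, 3→4, 4→6, 5→2, 6→3]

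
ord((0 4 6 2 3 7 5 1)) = 8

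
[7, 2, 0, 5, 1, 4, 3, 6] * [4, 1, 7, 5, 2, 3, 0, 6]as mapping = [0→6, 1→7, 2→4, 3→3, 4→1, 5→2, 6→5, 7→0]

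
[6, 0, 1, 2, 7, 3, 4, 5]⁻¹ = [1, 2, 3, 5, 6, 7, 0, 4]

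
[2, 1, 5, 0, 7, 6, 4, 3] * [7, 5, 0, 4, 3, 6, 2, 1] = [0, 5, 6, 7, 1, 2, 3, 4]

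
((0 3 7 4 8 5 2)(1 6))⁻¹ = (0 2 5 8 4 7 3)(1 6)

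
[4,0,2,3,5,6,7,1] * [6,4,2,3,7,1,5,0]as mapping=[0→7,1→6,2→2,3→3,4→1,5→5,6→0,7→4]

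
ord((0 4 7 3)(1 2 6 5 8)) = 20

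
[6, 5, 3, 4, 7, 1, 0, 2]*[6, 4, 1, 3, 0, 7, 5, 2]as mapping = [0→5, 1→7, 2→3, 3→0, 4→2, 5→4, 6→6, 7→1]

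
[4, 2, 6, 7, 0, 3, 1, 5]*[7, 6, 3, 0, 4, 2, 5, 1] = [4, 3, 5, 1, 7, 0, 6, 2]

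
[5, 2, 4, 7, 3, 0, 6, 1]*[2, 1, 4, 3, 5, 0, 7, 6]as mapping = [0→0, 1→4, 2→5, 3→6, 4→3, 5→2, 6→7, 7→1]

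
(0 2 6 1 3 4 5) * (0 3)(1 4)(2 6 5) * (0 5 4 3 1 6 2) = (0 2 4)(1 5)(3 6)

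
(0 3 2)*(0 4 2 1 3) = (1 3)(2 4)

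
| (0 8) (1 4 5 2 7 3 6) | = 14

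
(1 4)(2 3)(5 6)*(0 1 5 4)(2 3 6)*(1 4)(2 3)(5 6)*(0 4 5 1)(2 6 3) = (0 5 2 1 4 3 6)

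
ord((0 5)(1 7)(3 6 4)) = 6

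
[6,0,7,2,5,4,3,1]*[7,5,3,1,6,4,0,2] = [0,7,2,3,4,6,1,5]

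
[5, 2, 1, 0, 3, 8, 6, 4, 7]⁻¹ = [3, 2, 1, 4, 7, 0, 6, 8, 5]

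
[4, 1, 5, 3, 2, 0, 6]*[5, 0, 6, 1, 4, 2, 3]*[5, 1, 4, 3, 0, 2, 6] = [0, 5, 4, 1, 6, 2, 3]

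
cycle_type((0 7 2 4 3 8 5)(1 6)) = 2.7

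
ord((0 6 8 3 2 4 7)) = 7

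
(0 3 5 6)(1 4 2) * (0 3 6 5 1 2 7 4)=(0 6 3 1)(4 7)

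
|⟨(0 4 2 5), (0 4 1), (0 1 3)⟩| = 720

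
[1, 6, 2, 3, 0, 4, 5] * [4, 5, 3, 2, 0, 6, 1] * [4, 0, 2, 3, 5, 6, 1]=[6, 0, 3, 2, 5, 4, 1]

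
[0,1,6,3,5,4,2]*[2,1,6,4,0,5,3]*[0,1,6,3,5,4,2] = [6,1,3,5,4,0,2]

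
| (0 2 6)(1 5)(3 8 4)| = 6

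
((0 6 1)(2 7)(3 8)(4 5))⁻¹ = (0 1 6)(2 7)(3 8)(4 5)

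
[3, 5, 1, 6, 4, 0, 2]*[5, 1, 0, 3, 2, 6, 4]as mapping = [0→3, 1→6, 2→1, 3→4, 4→2, 5→5, 6→0]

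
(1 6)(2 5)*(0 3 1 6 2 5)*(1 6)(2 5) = (0 3 6 1 5 2)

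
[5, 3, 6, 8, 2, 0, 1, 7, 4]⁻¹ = [5, 6, 4, 1, 8, 0, 2, 7, 3]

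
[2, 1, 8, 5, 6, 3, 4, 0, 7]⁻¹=[7, 1, 0, 5, 6, 3, 4, 8, 2]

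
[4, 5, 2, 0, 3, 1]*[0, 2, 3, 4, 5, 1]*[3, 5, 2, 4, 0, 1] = [1, 5, 4, 3, 0, 2]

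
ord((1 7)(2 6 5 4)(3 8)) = 4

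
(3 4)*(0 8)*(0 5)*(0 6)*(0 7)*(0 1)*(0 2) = (0 8 5 6 7 1 2)(3 4)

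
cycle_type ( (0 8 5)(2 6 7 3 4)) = 3.5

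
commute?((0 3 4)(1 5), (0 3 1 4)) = no:(0 3 4)(1 5)*(0 3 1 4) = (0 1 5 4 3), (0 3 1 4)*(0 3 4)(1 5) = (0 4 3 5 1)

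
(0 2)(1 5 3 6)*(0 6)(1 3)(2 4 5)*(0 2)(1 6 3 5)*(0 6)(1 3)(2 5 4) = (0 2 1 6 4 3 5)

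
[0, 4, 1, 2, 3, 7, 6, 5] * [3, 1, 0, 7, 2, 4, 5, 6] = [3, 2, 1, 0, 7, 6, 5, 4]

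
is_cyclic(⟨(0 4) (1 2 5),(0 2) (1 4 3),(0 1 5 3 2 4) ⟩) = no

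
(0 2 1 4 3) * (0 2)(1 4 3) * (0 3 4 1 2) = (0 3)(1 4 2)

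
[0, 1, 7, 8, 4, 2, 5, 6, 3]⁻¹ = [0, 1, 5, 8, 4, 6, 7, 2, 3]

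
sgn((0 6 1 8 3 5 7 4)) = -1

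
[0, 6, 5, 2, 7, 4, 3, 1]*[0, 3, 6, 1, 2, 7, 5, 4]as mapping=[0→0, 1→5, 2→7, 3→6, 4→4, 5→2, 6→1, 7→3]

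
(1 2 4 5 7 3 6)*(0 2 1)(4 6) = (0 2 6)(3 4 5 7)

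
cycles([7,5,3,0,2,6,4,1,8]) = (0 7 1 5 6 4 2 3)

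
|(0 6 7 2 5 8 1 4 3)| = 9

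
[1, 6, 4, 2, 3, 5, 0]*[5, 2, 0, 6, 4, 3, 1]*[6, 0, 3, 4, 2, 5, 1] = [3, 0, 2, 6, 1, 4, 5]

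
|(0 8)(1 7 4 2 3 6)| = 6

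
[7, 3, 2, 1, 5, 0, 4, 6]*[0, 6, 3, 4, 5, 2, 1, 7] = [7, 4, 3, 6, 2, 0, 5, 1]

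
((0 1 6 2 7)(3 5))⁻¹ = (0 7 2 6 1)(3 5)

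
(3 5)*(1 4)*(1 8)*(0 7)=(0 7)(1 4 8)(3 5)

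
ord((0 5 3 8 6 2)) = 6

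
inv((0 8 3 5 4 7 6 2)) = (0 2 6 7 4 5 3 8)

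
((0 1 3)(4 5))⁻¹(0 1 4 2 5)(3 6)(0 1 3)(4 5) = (0 6)(1 3 5 2 4)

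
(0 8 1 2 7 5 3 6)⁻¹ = (0 6 3 5 7 2 1 8)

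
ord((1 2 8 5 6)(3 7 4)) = 15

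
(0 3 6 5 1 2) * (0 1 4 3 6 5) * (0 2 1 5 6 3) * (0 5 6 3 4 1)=(0 4 5 1)(2 6)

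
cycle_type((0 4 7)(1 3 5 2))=3.4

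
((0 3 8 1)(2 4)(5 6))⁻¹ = (0 1 8 3)(2 4)(5 6)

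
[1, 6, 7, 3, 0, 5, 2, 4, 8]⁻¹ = [4, 0, 6, 3, 7, 5, 1, 2, 8]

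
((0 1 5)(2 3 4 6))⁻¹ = (0 5 1)(2 6 4 3)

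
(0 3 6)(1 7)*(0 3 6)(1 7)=(0 6 3)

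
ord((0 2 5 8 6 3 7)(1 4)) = 14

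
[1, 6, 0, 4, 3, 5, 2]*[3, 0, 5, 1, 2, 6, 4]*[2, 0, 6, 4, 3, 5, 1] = [2, 3, 4, 6, 0, 1, 5]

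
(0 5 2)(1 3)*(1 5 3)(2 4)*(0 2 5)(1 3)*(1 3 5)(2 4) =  (0 3)(1 5 2 4)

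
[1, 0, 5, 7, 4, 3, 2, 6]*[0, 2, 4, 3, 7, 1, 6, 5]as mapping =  [0→2, 1→0, 2→1, 3→5, 4→7, 5→3, 6→4, 7→6]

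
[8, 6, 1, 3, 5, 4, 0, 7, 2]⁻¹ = [6, 2, 8, 3, 5, 4, 1, 7, 0]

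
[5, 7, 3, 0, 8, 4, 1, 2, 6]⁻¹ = [3, 6, 7, 2, 5, 0, 8, 1, 4]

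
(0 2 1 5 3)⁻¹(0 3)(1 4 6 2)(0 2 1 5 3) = (0 2)(1 5 4 6)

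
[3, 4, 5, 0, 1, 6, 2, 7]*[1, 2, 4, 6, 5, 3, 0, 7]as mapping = [0→6, 1→5, 2→3, 3→1, 4→2, 5→0, 6→4, 7→7]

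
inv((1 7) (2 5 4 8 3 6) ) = (1 7) (2 6 3 8 4 5) 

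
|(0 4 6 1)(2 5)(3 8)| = 4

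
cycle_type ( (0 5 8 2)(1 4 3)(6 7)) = 2.3.4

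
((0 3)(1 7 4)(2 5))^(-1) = (0 3)(1 4 7)(2 5)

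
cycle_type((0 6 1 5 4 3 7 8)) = 8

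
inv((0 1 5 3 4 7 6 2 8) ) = (0 8 2 6 7 4 3 5 1) 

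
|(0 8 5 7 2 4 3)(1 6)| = 14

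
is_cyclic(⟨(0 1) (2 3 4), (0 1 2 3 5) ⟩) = no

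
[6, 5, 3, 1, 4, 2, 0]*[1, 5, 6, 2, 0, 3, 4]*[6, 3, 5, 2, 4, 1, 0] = [4, 2, 5, 1, 6, 0, 3]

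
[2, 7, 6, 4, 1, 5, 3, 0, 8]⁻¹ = [7, 4, 0, 6, 3, 5, 2, 1, 8]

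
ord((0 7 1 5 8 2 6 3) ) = 8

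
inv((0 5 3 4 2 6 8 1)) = (0 1 8 6 2 4 3 5)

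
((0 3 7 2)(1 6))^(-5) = (0 2 7 3)(1 6)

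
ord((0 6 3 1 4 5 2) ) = 7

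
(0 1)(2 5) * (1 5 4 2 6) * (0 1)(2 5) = (0 2 4 5 6)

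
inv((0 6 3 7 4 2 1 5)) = (0 5 1 2 4 7 3 6)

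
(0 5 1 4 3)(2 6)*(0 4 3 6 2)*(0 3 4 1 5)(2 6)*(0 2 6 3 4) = (0 2 3 1)(4 6)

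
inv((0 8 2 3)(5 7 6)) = (0 3 2 8)(5 6 7)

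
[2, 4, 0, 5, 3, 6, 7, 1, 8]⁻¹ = [2, 7, 0, 4, 1, 3, 5, 6, 8]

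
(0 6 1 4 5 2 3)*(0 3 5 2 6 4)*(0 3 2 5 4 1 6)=(0 1 3 2 4 5)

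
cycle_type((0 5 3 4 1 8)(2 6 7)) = 3.6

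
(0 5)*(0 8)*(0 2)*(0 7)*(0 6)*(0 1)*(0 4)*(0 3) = (0 5 8 2 7 6 1 4 3)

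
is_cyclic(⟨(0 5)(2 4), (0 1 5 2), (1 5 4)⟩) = no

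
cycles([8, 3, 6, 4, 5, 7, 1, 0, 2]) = (0 8 2 6 1 3 4 5 7)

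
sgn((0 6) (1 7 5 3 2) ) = -1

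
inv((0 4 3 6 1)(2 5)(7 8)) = (0 1 6 3 4)(2 5)(7 8)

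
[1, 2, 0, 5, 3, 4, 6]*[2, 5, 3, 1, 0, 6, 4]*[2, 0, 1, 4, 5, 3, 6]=[3, 4, 1, 6, 0, 2, 5]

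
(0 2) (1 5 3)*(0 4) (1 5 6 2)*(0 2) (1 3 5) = (0 3 1 6) (2 4) 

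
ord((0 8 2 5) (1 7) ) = 4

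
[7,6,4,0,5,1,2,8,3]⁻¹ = [3,5,6,8,2,4,1,0,7]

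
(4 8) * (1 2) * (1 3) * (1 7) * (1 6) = (1 2 3 7 6)(4 8)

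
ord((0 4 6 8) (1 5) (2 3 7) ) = 12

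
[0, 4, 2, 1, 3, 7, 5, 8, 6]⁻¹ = [0, 3, 2, 4, 1, 6, 8, 5, 7]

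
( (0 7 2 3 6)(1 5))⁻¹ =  (0 6 3 2 7)(1 5)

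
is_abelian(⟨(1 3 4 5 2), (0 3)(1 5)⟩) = no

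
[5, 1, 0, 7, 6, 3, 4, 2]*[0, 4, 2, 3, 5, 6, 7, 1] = [6, 4, 0, 1, 7, 3, 5, 2]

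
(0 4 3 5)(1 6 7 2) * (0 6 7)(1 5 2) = (0 4 3 2 5 6)(1 7)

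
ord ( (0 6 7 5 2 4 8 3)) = 8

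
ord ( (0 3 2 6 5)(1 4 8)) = 15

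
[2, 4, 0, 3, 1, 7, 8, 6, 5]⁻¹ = [2, 4, 0, 3, 1, 8, 7, 5, 6]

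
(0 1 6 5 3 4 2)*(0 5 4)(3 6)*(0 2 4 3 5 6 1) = (1 5)(2 6 3)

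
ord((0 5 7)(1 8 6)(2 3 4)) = 3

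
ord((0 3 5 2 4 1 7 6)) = 8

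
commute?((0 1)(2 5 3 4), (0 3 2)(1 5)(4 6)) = no:(0 1)(2 5 3 4) * (0 3 2)(1 5)(4 6) = (0 5 2 1 3 6 4), (0 3 2)(1 5)(4 6) * (0 1)(2 5 3 4) = (0 4 6 2 1 3 5)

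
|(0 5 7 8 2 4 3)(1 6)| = 14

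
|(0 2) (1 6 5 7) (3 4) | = 4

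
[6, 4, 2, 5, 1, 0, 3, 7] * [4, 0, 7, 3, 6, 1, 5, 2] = [5, 6, 7, 1, 0, 4, 3, 2]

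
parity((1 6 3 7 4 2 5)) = even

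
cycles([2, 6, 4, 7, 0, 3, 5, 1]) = (0 2 4)(1 6 5 3 7)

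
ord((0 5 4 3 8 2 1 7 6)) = 9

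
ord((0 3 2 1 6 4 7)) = 7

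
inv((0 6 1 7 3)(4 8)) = (0 3 7 1 6)(4 8)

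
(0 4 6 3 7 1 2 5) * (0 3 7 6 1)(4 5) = (0 5 3 6 7)(1 2 4)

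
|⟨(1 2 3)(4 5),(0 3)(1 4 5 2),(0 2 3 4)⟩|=720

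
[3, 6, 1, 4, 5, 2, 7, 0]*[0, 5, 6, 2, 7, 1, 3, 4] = [2, 3, 5, 7, 1, 6, 4, 0]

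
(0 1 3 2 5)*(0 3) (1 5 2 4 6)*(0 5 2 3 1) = (0 2 3 4 6) (1 5) 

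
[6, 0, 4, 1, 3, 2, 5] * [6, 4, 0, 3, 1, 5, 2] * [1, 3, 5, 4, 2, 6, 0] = [5, 0, 3, 2, 4, 1, 6]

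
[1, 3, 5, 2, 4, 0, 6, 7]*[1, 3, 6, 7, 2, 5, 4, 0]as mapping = [0→3, 1→7, 2→5, 3→6, 4→2, 5→1, 6→4, 7→0]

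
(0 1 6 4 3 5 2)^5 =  (0 5 4 1 2 3 6)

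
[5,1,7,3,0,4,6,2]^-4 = [4,1,2,3,5,0,6,7]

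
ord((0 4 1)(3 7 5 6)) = 12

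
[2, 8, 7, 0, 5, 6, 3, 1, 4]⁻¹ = [3, 7, 0, 6, 8, 4, 5, 2, 1]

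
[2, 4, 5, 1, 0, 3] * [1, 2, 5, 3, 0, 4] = [5, 0, 4, 2, 1, 3] 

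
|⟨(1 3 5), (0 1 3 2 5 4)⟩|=720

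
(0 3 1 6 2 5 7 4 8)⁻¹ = (0 8 4 7 5 2 6 1 3)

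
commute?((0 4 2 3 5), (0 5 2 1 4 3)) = no:(0 4 2 3 5)*(0 5 2 1 4 3) = (0 3 2)(1 4), (0 5 2 1 4 3)*(0 4 2 3 5) = (1 2)(3 4 5)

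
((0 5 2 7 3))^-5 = ()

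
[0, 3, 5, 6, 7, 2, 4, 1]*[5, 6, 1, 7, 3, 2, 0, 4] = [5, 7, 2, 0, 4, 1, 3, 6] 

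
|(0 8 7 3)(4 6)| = 4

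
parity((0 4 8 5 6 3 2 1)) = odd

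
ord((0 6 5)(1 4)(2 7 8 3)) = 12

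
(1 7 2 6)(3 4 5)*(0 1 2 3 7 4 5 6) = (0 1 4 6 2)(3 5 7)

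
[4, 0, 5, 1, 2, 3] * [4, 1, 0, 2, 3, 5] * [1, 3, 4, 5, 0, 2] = [5, 0, 2, 3, 1, 4]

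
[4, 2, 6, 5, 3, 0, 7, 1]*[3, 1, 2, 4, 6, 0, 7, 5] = [6, 2, 7, 0, 4, 3, 5, 1]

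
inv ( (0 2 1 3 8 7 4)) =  (0 4 7 8 3 1 2)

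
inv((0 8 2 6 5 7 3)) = (0 3 7 5 6 2 8)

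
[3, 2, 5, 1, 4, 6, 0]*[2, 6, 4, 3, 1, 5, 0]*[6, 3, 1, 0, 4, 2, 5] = [0, 4, 2, 5, 3, 6, 1] 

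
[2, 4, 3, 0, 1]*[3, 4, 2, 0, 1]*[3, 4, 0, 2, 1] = [0, 4, 3, 2, 1]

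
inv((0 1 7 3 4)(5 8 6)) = (0 4 3 7 1)(5 6 8)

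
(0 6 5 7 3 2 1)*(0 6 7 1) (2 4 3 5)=(0 7 5 1 6 2) (3 4) 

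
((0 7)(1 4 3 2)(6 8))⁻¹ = (0 7)(1 2 3 4)(6 8)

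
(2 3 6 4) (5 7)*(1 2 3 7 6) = (1 2 7 5 6 4 3) 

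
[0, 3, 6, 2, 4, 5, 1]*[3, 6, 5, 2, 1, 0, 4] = [3, 2, 4, 5, 1, 0, 6]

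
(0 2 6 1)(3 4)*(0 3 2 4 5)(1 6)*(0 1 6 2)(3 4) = (0 3 5 1 4)(2 6)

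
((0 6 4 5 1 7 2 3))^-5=(0 5 2 6 1 3 4 7)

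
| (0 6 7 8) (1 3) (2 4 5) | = 12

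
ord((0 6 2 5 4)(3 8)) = 10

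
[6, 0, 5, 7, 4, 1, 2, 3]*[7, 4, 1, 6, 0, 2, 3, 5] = [3, 7, 2, 5, 0, 4, 1, 6] 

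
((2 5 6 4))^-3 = (2 5 6 4)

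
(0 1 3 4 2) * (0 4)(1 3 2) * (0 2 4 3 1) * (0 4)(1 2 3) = (0 2 1)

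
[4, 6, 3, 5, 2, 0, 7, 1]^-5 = [0, 6, 2, 3, 4, 5, 7, 1]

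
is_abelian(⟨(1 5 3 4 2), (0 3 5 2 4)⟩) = no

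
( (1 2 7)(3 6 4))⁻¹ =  (1 7 2)(3 4 6)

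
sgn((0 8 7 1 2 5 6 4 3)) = 1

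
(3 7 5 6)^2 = (3 5)(6 7)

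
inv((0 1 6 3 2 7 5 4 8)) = (0 8 4 5 7 2 3 6 1)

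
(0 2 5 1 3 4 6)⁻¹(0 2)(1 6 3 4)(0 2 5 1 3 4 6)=(0 4 6 3)(2 5)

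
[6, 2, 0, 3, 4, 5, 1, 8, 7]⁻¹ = [2, 6, 1, 3, 4, 5, 0, 8, 7]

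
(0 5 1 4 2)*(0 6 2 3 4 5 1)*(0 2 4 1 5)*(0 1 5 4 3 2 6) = (0 4 2)(3 5 6)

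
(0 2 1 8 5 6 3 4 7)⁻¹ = (0 7 4 3 6 5 8 1 2)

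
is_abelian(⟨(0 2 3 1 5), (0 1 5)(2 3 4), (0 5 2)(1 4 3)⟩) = no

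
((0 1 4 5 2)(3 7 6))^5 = (3 6 7)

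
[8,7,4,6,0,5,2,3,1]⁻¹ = [4,8,6,7,2,5,3,1,0]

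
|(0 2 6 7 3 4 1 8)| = 8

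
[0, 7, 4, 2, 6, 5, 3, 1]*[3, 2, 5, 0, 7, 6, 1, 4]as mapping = [0→3, 1→4, 2→7, 3→5, 4→1, 5→6, 6→0, 7→2]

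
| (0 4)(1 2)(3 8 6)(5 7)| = 6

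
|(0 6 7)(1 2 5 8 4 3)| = 6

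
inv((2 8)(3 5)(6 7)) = (2 8)(3 5)(6 7)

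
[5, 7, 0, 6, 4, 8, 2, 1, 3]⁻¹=[2, 7, 6, 8, 4, 0, 3, 1, 5]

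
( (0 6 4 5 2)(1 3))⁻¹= (0 2 5 4 6)(1 3)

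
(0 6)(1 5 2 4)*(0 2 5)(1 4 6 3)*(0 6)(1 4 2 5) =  (0 3 4 2)(1 6 5)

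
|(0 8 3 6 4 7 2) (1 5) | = 14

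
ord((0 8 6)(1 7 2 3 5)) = 15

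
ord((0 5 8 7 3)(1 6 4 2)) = 20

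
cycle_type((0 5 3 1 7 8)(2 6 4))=3.6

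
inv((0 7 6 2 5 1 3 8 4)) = (0 4 8 3 1 5 2 6 7)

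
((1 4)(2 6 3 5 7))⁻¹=(1 4)(2 7 5 3 6)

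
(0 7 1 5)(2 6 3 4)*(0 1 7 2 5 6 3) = (0 2 3 4 5 1 6)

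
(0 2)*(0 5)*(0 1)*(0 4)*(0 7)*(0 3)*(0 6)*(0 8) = (0 2 5 1 4 7 3 6 8)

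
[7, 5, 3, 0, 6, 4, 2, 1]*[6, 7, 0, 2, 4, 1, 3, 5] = [5, 1, 2, 6, 3, 4, 0, 7]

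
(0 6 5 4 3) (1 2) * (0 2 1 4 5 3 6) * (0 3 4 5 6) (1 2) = (0 3 1 2 5 6 4) 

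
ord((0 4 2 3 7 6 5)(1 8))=14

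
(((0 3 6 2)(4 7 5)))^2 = (0 6)(2 3)(4 5 7)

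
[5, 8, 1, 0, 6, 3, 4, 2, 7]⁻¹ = [3, 2, 7, 5, 6, 0, 4, 8, 1]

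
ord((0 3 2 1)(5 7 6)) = 12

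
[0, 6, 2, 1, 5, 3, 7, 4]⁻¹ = [0, 3, 2, 5, 7, 4, 1, 6]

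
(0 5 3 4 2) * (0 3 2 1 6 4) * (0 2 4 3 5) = (1 6 3 2 5 4)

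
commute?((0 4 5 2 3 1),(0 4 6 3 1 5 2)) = no:(0 4 5 2 3 1)*(0 4 6 3 1 5 2) = (0 6 3 5)(1 4 2),(0 4 6 3 1 5 2)*(0 4 5 2 3 1) = (0 5 3)(1 2 4 6)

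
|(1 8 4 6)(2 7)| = 4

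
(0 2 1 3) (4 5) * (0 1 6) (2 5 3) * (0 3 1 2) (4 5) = (0 4 1) (2 6 3) 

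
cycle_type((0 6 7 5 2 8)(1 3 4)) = 3.6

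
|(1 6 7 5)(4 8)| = 4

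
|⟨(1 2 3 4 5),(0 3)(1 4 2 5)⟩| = 360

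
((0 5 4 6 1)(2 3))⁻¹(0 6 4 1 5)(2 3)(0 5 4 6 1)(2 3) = (0 4 5 1 6)(2 3)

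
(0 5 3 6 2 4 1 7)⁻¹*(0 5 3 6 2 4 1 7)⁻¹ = (0 1 2 3)(4 6 5 7)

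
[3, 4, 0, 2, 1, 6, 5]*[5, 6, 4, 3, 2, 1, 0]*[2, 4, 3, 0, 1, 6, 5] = [0, 3, 6, 1, 5, 2, 4]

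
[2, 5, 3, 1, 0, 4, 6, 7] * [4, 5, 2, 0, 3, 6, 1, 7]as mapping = [0→2, 1→6, 2→0, 3→5, 4→4, 5→3, 6→1, 7→7]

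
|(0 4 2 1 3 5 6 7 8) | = 9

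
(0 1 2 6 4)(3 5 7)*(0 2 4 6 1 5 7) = (0 5)(1 4 2)(3 7)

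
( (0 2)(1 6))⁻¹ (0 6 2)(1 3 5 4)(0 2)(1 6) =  (0 2 1)(3 5 4 6)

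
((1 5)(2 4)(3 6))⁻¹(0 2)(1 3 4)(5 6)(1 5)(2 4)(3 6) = (0 4)(1 3)(2 5 6)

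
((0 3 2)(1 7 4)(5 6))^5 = (0 2 3)(1 4 7)(5 6)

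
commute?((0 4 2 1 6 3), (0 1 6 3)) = no:(0 4 2 1 6 3) * (0 1 6 3) = (0 4 2 6)(1 3), (0 1 6 3) * (0 4 2 1 6 3) = (0 6)(1 3 4 2)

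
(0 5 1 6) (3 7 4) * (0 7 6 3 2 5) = (1 3 6 7 4 2 5) 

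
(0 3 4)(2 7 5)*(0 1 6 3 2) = (0 2 7 5)(1 6 3 4)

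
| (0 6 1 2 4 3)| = 6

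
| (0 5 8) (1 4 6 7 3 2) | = 6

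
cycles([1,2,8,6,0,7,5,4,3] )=(0 1 2 8 3 6 5 7 4)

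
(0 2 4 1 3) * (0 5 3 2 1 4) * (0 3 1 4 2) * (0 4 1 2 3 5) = (0 1 4 3)(2 5)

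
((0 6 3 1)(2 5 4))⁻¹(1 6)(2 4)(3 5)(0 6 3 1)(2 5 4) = (0 3)(1 4)(2 5)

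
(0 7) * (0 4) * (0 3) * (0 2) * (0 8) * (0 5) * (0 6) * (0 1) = (0 7 4 3 2 8 5 6 1)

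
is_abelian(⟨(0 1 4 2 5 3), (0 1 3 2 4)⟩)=no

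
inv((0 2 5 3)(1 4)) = (0 3 5 2)(1 4)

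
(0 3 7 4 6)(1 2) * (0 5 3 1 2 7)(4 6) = (0 1 7 6 5 3)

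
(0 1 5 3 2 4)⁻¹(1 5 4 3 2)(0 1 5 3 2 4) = (0 2 4 5 3)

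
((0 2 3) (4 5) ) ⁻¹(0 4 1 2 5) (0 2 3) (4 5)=(1 3 4 2 5) 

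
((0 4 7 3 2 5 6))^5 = (0 5 3 4 6 2 7)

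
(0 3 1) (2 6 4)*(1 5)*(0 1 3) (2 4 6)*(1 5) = (1 5 3) 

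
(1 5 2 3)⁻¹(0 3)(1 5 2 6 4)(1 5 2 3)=(0 1)(2 3 6 4 5)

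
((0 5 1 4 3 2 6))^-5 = (0 1 3 6 5 4 2)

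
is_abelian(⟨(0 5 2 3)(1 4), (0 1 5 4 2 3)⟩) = no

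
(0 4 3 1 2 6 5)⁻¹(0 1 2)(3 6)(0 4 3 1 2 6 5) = (1 5)(2 6 4)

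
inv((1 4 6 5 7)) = (1 7 5 6 4)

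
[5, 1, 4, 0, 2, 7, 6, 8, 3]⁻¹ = [3, 1, 4, 8, 2, 0, 6, 5, 7]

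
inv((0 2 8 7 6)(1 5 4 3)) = (0 6 7 8 2)(1 3 4 5)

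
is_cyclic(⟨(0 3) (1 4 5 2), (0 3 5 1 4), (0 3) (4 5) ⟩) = no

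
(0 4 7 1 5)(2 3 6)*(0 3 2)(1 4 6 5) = (0 6)(3 5)(4 7)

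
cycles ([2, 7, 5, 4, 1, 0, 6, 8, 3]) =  (0 2 5)(1 7 8 3 4)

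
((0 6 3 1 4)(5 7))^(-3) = (0 3 4 6 1)(5 7)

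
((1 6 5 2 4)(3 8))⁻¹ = (1 4 2 5 6)(3 8)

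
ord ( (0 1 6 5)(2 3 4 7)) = 4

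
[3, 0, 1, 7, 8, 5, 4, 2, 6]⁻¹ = [1, 2, 7, 0, 6, 5, 8, 3, 4]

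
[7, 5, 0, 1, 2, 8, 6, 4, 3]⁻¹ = [2, 3, 4, 8, 7, 1, 6, 0, 5]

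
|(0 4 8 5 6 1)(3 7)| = 6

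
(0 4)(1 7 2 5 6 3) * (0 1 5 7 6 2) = (0 4 1 6 3 5 2 7)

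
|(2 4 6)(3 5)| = 6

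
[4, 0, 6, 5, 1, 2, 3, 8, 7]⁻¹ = [1, 4, 5, 6, 0, 3, 2, 8, 7]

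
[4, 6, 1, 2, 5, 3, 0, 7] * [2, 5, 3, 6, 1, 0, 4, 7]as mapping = [0→1, 1→4, 2→5, 3→3, 4→0, 5→6, 6→2, 7→7]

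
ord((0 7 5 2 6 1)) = 6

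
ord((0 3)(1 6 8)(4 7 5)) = 6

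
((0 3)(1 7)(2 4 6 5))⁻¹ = (0 3)(1 7)(2 5 6 4)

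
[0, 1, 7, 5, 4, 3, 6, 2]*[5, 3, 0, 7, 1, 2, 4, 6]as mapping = [0→5, 1→3, 2→6, 3→2, 4→1, 5→7, 6→4, 7→0]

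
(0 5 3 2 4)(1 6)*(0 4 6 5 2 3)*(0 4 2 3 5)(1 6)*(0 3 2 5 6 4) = (0 2 1 3 6 4 5)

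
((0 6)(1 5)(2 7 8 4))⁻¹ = (0 6)(1 5)(2 4 8 7)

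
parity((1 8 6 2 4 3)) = odd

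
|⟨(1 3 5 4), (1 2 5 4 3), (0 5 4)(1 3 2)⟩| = 120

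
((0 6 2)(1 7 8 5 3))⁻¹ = (0 2 6)(1 3 5 8 7)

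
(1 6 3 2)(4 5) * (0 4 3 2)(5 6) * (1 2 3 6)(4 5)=(0 5 6 3)(1 4)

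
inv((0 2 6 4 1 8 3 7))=(0 7 3 8 1 4 6 2)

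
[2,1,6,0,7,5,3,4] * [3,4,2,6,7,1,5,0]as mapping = [0→2,1→4,2→5,3→3,4→0,5→1,6→6,7→7]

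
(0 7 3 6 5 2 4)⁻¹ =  (0 4 2 5 6 3 7)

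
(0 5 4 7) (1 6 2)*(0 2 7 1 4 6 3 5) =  (1 3 5 6 7 2 4) 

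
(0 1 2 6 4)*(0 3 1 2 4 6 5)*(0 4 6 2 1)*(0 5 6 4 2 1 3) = (0 3 5 2 6 1 4) 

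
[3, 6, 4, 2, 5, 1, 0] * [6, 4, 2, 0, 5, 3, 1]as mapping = [0→0, 1→1, 2→5, 3→2, 4→3, 5→4, 6→6]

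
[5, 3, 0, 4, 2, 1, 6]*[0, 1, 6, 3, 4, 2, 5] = [2, 3, 0, 4, 6, 1, 5]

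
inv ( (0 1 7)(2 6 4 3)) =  (0 7 1)(2 3 4 6)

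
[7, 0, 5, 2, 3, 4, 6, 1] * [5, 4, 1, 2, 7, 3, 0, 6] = [6, 5, 3, 1, 2, 7, 0, 4]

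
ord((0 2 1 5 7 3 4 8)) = 8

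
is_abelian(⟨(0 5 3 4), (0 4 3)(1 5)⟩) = no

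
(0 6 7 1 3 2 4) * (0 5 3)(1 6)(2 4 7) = (0 1)(2 7 6)(3 4 5)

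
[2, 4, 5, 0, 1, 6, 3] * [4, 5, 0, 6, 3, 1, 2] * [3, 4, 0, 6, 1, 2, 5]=[3, 6, 4, 1, 2, 0, 5]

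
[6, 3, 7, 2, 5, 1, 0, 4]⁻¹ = [6, 5, 3, 1, 7, 4, 0, 2]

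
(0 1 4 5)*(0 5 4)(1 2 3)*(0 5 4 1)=(0 2 3)(1 5 4)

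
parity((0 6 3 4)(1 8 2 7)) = even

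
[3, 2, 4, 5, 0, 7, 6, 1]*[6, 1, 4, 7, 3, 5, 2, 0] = [7, 4, 3, 5, 6, 0, 2, 1]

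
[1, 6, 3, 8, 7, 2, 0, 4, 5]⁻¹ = [6, 0, 5, 2, 7, 8, 1, 4, 3]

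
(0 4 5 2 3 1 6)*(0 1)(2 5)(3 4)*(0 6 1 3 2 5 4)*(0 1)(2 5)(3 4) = (0 5 3 6 4 2 1)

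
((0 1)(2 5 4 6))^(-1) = (0 1)(2 6 4 5)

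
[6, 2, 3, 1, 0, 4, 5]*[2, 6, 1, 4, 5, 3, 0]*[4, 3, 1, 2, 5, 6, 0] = [4, 3, 5, 0, 1, 6, 2]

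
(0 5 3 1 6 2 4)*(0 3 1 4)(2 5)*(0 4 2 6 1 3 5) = (0 6)(2 4 5 3)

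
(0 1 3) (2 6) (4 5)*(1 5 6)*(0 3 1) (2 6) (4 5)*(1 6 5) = (0 4 2) (1 6 5) 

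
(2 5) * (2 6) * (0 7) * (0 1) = (0 7 1)(2 5 6)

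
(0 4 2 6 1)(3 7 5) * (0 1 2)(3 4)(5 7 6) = (0 3 6 2 5 4)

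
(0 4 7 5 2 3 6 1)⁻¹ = (0 1 6 3 2 5 7 4)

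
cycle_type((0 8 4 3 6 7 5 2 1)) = 9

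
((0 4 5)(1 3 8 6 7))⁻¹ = (0 5 4)(1 7 6 8 3)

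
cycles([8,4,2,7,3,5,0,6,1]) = (0 8 1 4 3 7 6)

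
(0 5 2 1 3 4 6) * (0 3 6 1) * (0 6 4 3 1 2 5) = (1 4 2 6) 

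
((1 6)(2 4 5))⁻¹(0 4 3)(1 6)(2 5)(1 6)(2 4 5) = (0 5 3)(1 6)(2 4)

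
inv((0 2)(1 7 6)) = (0 2)(1 6 7)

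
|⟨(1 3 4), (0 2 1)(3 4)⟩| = 120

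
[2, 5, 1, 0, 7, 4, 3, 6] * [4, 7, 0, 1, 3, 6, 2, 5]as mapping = [0→0, 1→6, 2→7, 3→4, 4→5, 5→3, 6→1, 7→2]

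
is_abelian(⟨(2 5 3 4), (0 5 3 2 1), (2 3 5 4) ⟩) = no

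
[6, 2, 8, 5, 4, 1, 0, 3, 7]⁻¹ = [6, 5, 1, 7, 4, 3, 0, 8, 2]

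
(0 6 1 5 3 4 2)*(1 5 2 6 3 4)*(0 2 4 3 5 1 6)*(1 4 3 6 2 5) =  (0 1 3 2 5 6 4)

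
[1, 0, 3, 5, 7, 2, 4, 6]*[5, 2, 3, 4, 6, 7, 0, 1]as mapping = [0→2, 1→5, 2→4, 3→7, 4→1, 5→3, 6→6, 7→0]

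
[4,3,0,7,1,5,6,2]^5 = [2,4,7,1,0,5,6,3]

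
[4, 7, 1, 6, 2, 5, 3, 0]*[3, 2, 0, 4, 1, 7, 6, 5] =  [1, 5, 2, 6, 0, 7, 4, 3]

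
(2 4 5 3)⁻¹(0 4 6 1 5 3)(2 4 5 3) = (0 5 6 1 3 2)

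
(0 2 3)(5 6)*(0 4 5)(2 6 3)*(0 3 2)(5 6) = (0 5 2)(3 4 6)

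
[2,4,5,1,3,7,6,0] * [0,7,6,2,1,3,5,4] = [6,1,3,7,2,4,5,0]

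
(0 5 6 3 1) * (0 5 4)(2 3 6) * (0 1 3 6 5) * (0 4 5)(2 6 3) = (0 5 6)(1 4)(2 3)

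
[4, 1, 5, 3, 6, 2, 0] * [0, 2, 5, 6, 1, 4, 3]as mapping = [0→1, 1→2, 2→4, 3→6, 4→3, 5→5, 6→0]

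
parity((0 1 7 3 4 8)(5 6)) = even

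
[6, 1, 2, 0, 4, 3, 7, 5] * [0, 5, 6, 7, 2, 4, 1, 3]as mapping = [0→1, 1→5, 2→6, 3→0, 4→2, 5→7, 6→3, 7→4]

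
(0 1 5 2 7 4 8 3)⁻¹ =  (0 3 8 4 7 2 5 1)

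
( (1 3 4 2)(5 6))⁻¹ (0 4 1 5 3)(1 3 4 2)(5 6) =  (0 2 3 6 4)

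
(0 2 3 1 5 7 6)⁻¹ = (0 6 7 5 1 3 2)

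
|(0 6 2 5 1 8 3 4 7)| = 9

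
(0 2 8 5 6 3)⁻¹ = (0 3 6 5 8 2)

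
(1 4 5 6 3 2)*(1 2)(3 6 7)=(1 4 5 7 3)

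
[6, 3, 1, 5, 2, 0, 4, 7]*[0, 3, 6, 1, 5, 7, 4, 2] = [4, 1, 3, 7, 6, 0, 5, 2]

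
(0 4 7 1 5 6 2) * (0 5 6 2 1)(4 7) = (0 7)(1 6)(2 5)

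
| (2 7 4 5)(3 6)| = 4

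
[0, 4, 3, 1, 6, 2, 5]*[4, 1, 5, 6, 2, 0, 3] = [4, 2, 6, 1, 3, 5, 0]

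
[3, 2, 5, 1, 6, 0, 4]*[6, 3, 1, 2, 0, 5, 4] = [2, 1, 5, 3, 4, 6, 0]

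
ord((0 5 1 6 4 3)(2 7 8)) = 6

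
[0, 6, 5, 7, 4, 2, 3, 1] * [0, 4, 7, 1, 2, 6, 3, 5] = [0, 3, 6, 5, 2, 7, 1, 4]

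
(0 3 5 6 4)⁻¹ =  (0 4 6 5 3)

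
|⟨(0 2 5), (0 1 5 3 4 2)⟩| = 720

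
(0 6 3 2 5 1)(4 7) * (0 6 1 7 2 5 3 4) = (0 1 6 4 2 3 5 7)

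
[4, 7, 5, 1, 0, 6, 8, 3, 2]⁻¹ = [4, 3, 8, 7, 0, 2, 5, 1, 6]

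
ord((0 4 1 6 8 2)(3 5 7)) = 6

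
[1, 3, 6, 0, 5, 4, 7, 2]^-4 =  [3, 0, 7, 1, 4, 5, 2, 6]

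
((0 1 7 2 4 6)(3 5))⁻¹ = (0 6 4 2 7 1)(3 5)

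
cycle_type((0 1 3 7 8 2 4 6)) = 8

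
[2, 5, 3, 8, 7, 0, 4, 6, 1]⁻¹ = [5, 8, 0, 2, 6, 1, 7, 4, 3]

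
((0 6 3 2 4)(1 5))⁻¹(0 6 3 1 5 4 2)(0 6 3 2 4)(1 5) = (0 4 6 3 2 5 1)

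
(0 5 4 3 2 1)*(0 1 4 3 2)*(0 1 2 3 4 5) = (1 2 5 4 3)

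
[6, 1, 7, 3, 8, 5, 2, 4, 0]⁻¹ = [8, 1, 6, 3, 7, 5, 0, 2, 4]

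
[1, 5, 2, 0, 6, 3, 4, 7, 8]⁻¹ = [3, 0, 2, 5, 6, 1, 4, 7, 8]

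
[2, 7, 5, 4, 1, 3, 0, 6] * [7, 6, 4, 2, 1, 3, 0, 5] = [4, 5, 3, 1, 6, 2, 7, 0]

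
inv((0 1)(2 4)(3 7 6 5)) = (0 1)(2 4)(3 5 6 7)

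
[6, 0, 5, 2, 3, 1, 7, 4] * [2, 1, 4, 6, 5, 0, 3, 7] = [3, 2, 0, 4, 6, 1, 7, 5]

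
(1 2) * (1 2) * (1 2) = (1 2)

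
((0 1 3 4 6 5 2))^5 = (0 5 4 1 2 6 3)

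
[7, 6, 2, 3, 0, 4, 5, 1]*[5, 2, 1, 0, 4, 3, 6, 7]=[7, 6, 1, 0, 5, 4, 3, 2]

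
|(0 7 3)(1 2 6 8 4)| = 15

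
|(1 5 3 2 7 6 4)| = 7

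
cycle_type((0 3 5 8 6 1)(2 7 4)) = 3.6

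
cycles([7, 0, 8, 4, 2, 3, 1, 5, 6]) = (0 7 5 3 4 2 8 6 1)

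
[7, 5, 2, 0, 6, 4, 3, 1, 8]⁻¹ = [3, 7, 2, 6, 5, 1, 4, 0, 8]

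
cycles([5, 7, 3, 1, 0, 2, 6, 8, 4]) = (0 5 2 3 1 7 8 4)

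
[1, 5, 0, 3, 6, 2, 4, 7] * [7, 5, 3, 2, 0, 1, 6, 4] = [5, 1, 7, 2, 6, 3, 0, 4] 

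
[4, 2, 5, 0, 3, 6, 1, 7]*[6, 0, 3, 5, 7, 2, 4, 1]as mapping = [0→7, 1→3, 2→2, 3→6, 4→5, 5→4, 6→0, 7→1]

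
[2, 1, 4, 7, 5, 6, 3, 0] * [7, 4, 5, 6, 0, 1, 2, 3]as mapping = [0→5, 1→4, 2→0, 3→3, 4→1, 5→2, 6→6, 7→7]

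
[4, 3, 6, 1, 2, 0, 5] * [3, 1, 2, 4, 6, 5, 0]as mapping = [0→6, 1→4, 2→0, 3→1, 4→2, 5→3, 6→5]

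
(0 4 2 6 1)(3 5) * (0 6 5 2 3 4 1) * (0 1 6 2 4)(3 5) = (0 6 1 2 3 4 5)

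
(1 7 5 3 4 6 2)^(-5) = (1 5 4 2 7 3 6)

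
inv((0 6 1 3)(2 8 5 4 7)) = (0 3 1 6)(2 7 4 5 8)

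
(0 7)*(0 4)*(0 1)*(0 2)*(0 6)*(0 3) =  (0 7 4 1 2 6 3)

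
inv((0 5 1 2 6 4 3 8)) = (0 8 3 4 6 2 1 5)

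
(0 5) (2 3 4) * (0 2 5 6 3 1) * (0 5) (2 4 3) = (0 6 2 1 5 4) 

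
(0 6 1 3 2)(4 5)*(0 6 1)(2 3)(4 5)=(0 1 2 6)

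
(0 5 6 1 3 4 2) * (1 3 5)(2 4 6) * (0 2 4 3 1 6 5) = (0 6 1)(3 5 4)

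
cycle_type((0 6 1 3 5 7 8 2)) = 8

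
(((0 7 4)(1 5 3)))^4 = (0 7 4)(1 5 3)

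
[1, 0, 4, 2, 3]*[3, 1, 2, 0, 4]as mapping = [0→1, 1→3, 2→4, 3→2, 4→0]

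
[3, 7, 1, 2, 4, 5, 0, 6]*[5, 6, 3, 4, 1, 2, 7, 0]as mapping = [0→4, 1→0, 2→6, 3→3, 4→1, 5→2, 6→5, 7→7]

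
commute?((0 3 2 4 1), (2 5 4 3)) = no:(0 3 2 4 1)*(2 5 4 3) = (0 2 3 5 4 1), (2 5 4 3)*(0 3 2 4 1) = (0 3 4 2 5 1)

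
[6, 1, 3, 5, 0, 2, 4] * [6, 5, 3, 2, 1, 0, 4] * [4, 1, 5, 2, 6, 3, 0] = [6, 3, 5, 4, 0, 2, 1]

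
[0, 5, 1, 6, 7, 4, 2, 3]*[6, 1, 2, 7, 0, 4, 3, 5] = [6, 4, 1, 3, 5, 0, 2, 7]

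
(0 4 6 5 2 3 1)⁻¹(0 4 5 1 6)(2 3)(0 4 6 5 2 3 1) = (0 5 4 6 2)(1 3)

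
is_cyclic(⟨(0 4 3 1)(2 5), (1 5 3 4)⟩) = no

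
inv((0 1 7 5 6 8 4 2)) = (0 2 4 8 6 5 7 1)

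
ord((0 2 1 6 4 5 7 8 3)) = 9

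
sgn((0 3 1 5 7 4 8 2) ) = -1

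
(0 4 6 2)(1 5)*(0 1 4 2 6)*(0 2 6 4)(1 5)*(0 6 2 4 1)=(0 2 5 6 1)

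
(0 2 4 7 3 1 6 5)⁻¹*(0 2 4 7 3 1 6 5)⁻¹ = (0 6 3 4)(1 7 2 5)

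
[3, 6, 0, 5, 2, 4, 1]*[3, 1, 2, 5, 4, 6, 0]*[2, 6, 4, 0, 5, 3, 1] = [3, 2, 0, 1, 4, 5, 6]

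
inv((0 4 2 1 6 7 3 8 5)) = (0 5 8 3 7 6 1 2 4)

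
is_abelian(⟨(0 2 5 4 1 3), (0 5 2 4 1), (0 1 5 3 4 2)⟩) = no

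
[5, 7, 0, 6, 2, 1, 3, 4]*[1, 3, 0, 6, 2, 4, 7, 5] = [4, 5, 1, 7, 0, 3, 6, 2]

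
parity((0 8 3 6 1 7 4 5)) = odd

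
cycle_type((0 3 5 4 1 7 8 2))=8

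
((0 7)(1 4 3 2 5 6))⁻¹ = (0 7)(1 6 5 2 3 4)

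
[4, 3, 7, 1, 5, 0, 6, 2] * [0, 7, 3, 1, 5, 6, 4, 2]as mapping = [0→5, 1→1, 2→2, 3→7, 4→6, 5→0, 6→4, 7→3]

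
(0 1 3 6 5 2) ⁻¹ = (0 2 5 6 3 1) 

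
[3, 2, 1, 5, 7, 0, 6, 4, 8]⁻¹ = [5, 2, 1, 0, 7, 3, 6, 4, 8]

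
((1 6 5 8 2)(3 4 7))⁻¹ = (1 2 8 5 6)(3 7 4)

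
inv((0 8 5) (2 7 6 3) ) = (0 5 8) (2 3 6 7) 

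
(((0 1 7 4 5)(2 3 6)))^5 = (2 6 3)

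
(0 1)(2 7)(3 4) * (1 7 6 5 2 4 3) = (0 7 4 1)(2 6 5)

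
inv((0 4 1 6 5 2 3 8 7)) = (0 7 8 3 2 5 6 1 4)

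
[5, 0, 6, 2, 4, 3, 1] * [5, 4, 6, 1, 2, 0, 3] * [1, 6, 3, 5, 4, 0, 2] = [1, 0, 5, 2, 3, 6, 4]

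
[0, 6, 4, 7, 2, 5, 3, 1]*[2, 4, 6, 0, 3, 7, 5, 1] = [2, 5, 3, 1, 6, 7, 0, 4]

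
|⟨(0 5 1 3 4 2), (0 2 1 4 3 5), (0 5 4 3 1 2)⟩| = 720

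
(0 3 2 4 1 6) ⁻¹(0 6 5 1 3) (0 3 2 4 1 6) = (0 5 6 2 3) 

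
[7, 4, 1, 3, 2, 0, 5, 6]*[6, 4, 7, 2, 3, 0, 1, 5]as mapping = [0→5, 1→3, 2→4, 3→2, 4→7, 5→6, 6→0, 7→1]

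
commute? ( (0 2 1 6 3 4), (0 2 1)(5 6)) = no: (0 2 1 6 3 4)*(0 2 1)(5 6) = (0 1 5 6 3 4 2), (0 2 1)(5 6)*(0 2 1 6 3 4) = (0 1 2 6 5 3 4)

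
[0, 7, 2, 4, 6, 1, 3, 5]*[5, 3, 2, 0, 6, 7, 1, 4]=[5, 4, 2, 6, 1, 3, 0, 7]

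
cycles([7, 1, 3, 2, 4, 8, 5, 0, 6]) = (0 7)(2 3)(5 8 6)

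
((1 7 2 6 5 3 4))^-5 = (1 2 5 4 7 6 3)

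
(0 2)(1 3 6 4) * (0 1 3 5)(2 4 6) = (0 4 3 2 1 5)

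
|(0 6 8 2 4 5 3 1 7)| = 9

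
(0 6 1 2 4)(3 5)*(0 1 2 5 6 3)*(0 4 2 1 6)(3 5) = (0 5 4 6 1 3)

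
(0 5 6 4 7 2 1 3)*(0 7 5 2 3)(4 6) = (0 2 1)(3 7)(4 5)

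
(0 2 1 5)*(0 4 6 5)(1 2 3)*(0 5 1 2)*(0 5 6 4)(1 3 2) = (0 2 5)(1 6 3)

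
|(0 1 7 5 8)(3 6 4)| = 15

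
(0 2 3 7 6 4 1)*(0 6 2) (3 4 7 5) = (1 6 7 2 4) (3 5) 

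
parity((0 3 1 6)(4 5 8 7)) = even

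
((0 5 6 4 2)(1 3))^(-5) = (1 3)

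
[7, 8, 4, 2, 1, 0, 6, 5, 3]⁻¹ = [5, 4, 3, 8, 2, 7, 6, 0, 1]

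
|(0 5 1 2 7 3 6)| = 7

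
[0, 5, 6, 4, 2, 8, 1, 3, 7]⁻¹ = [0, 6, 4, 7, 3, 1, 2, 8, 5]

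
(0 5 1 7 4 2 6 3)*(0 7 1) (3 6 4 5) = (0 3 7 5) (2 4) 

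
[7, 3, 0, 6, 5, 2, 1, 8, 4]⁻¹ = [2, 6, 5, 1, 8, 4, 3, 0, 7]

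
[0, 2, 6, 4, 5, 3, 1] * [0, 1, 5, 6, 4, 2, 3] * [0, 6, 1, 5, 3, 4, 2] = [0, 4, 5, 3, 1, 2, 6]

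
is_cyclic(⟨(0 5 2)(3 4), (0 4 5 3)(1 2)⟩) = no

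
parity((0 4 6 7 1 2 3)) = even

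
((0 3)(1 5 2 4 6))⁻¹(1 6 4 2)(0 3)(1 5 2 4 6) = (1 6 4 5)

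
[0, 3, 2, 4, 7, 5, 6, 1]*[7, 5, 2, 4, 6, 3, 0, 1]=[7, 4, 2, 6, 1, 3, 0, 5]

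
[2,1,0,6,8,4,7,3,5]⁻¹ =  [2,1,0,7,5,8,3,6,4]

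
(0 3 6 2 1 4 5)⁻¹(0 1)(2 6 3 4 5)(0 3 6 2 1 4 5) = (0 1 2 6 5)(3 4)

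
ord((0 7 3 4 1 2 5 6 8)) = 9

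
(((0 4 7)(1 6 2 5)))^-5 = (0 4 7)(1 5 2 6)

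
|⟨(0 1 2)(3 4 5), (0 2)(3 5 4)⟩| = 18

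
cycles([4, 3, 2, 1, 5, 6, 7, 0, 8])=(0 4 5 6 7)(1 3)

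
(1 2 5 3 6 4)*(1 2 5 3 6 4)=(1 5 6)(2 3 4)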